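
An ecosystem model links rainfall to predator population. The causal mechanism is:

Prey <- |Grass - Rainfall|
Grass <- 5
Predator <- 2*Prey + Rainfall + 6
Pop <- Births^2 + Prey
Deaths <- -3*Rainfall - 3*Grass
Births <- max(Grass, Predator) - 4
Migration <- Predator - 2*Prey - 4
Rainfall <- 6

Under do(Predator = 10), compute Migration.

4

The intervention breaks the incoming arrows to Predator: Predator <- 2*Prey + Rainfall + 6 no longer applies, and Predator = 10.
Prey = |Grass - Rainfall|  [with Grass=5, Rainfall=6]  = 1
Migration = Predator - 2*Prey - 4  [with Predator=10, Prey=1]  = 4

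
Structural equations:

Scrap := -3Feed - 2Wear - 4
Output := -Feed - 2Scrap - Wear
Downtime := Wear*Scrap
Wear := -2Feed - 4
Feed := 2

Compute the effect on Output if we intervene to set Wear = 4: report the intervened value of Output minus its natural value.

Under do(Wear=4), the mechanism Wear := -2Feed - 4 is discarded; Wear is fixed at 4.
Scrap = -3Feed - 2Wear - 4  [with Feed=2, Wear=4]  = -18
Output = -Feed - 2Scrap - Wear  [with Feed=2, Scrap=-18, Wear=4]  = 30
Without intervention: Wear = -2Feed - 4  [with Feed=2]  = -8; Scrap = -3Feed - 2Wear - 4  [with Feed=2, Wear=-8]  = 6; Output = -Feed - 2Scrap - Wear  [with Feed=2, Scrap=6, Wear=-8]  = -6.
Change = 30 − (-6) = 36.

36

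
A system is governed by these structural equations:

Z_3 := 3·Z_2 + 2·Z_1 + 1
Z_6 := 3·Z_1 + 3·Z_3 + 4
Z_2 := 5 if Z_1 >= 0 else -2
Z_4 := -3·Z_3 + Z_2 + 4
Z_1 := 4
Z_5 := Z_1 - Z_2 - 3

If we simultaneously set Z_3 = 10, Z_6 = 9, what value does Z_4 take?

-21

Setting Z_3 = 10, Z_6 = 9 by intervention discards those variables' equations.
Z_2 = 5 if Z_1 >= 0 else -2  [with Z_1=4]  = 5
Z_4 = -3·Z_3 + Z_2 + 4  [with Z_3=10, Z_2=5]  = -21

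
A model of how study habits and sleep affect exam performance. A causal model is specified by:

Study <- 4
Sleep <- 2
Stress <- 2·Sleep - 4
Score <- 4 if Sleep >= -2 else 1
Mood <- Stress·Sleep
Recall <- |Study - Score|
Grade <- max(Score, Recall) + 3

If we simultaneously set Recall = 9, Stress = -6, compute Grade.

Under do(Recall = 9, Stress = -6), each intervened variable's structural equation is replaced by its fixed value.
Score = 4 if Sleep >= -2 else 1  [with Sleep=2]  = 4
Grade = max(Score, Recall) + 3  [with Score=4, Recall=9]  = 12

12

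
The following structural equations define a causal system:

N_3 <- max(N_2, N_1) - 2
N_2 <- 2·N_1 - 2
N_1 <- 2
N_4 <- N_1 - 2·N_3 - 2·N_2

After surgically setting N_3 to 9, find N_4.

-20

The intervention breaks the incoming arrows to N_3: N_3 <- max(N_2, N_1) - 2 no longer applies, and N_3 = 9.
N_2 = 2·N_1 - 2  [with N_1=2]  = 2
N_4 = N_1 - 2·N_3 - 2·N_2  [with N_1=2, N_3=9, N_2=2]  = -20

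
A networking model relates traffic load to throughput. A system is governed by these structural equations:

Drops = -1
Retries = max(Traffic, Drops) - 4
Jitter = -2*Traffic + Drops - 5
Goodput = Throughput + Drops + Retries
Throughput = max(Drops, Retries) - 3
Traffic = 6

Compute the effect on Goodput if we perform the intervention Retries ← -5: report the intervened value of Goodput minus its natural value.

The intervention breaks the incoming arrows to Retries: Retries = max(Traffic, Drops) - 4 no longer applies, and Retries = -5.
Throughput = max(Drops, Retries) - 3  [with Drops=-1, Retries=-5]  = -4
Goodput = Throughput + Drops + Retries  [with Throughput=-4, Drops=-1, Retries=-5]  = -10
Without intervention: Retries = max(Traffic, Drops) - 4  [with Traffic=6, Drops=-1]  = 2; Throughput = max(Drops, Retries) - 3  [with Drops=-1, Retries=2]  = -1; Goodput = Throughput + Drops + Retries  [with Throughput=-1, Drops=-1, Retries=2]  = 0.
Change = -10 − 0 = -10.

-10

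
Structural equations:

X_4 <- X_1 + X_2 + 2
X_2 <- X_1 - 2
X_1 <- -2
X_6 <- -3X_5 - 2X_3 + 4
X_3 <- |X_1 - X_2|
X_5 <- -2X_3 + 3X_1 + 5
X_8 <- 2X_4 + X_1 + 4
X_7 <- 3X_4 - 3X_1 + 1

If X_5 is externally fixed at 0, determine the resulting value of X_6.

The intervention breaks the incoming arrows to X_5: X_5 <- -2X_3 + 3X_1 + 5 no longer applies, and X_5 = 0.
X_2 = X_1 - 2  [with X_1=-2]  = -4
X_3 = |X_1 - X_2|  [with X_1=-2, X_2=-4]  = 2
X_6 = -3X_5 - 2X_3 + 4  [with X_5=0, X_3=2]  = 0

0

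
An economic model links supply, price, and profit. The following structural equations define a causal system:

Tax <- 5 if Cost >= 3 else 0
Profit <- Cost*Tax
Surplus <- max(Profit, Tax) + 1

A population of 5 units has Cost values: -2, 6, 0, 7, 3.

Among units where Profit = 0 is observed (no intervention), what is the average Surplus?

Observing Profit=0 restricts to units where Profit's equation naturally yields 0: Cost ∈ {-2, 0}. In that subpopulation Surplus = 1, 1, mean 1.

1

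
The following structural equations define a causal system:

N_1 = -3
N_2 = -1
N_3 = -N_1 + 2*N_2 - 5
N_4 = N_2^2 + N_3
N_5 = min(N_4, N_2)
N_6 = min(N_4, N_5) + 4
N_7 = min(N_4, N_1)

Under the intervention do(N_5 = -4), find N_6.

0

The intervention breaks the incoming arrows to N_5: N_5 = min(N_4, N_2) no longer applies, and N_5 = -4.
N_3 = -N_1 + 2*N_2 - 5  [with N_1=-3, N_2=-1]  = -4
N_4 = N_2^2 + N_3  [with N_2=-1, N_3=-4]  = -3
N_6 = min(N_4, N_5) + 4  [with N_4=-3, N_5=-4]  = 0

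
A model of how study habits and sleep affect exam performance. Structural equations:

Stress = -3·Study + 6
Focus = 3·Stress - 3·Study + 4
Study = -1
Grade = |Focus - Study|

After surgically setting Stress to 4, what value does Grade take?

Under do(Stress=4), the mechanism Stress = -3·Study + 6 is discarded; Stress is fixed at 4.
Focus = 3·Stress - 3·Study + 4  [with Stress=4, Study=-1]  = 19
Grade = |Focus - Study|  [with Focus=19, Study=-1]  = 20

20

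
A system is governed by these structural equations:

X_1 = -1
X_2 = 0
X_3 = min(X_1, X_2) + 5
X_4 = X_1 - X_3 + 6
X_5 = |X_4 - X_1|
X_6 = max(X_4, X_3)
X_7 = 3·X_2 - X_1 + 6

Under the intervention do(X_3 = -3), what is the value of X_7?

7

The intervention breaks the incoming arrows to X_3: X_3 = min(X_1, X_2) + 5 no longer applies, and X_3 = -3.
X_7 is not downstream of the intervention, so its value is determined by the original equations.
X_7 = 3·X_2 - X_1 + 6  [with X_2=0, X_1=-1]  = 7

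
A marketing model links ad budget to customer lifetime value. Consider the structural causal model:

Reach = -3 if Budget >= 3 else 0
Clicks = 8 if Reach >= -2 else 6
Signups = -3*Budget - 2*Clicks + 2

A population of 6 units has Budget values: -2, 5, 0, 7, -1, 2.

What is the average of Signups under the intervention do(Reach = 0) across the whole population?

The intervention sets Reach=0 in all 6 units regardless of Budget. Recomputing Signups per unit gives -8, -29, -14, -35, -11, -20; average -19.5.

-19.5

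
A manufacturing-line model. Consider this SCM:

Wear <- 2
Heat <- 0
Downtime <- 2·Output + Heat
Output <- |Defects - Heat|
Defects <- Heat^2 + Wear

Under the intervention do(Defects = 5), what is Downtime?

10

do(Defects=5) replaces the equation Defects <- Heat^2 + Wear with the constant Defects = 5.
Output = |Defects - Heat|  [with Defects=5, Heat=0]  = 5
Downtime = 2·Output + Heat  [with Output=5, Heat=0]  = 10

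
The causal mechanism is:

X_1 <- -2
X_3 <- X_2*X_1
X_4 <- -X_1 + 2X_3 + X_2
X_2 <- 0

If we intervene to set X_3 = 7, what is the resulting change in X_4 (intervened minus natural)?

14

The intervention breaks the incoming arrows to X_3: X_3 <- X_2*X_1 no longer applies, and X_3 = 7.
X_4 = -X_1 + 2X_3 + X_2  [with X_1=-2, X_3=7, X_2=0]  = 16
Without intervention: X_3 = X_2*X_1  [with X_2=0, X_1=-2]  = 0; X_4 = -X_1 + 2X_3 + X_2  [with X_1=-2, X_3=0, X_2=0]  = 2.
Change = 16 − 2 = 14.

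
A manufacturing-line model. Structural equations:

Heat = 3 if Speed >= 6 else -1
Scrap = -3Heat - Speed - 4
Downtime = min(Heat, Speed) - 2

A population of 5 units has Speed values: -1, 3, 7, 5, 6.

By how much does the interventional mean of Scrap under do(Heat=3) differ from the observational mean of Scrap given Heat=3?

Every unit gets Heat=3 under the intervention. Scrap values become -12, -16, -20, -18, -19; E[Scrap|do(Heat=3)] = -17.
Observing Heat=3 restricts to units where Heat's equation naturally yields 3: Speed ∈ {7, 6}. In that subpopulation Scrap = -20, -19, mean -19.5.
Difference = -17 − (-19.5) = 2.5.

2.5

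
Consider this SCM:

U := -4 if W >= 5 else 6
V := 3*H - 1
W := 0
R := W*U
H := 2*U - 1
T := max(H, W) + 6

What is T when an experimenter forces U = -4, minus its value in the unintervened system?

-11

do(U=-4) replaces the equation U := -4 if W >= 5 else 6 with the constant U = -4.
H = 2*U - 1  [with U=-4]  = -9
T = max(H, W) + 6  [with H=-9, W=0]  = 6
Without intervention: U = -4 if W >= 5 else 6  [with W=0]  = 6; H = 2*U - 1  [with U=6]  = 11; T = max(H, W) + 6  [with H=11, W=0]  = 17.
Change = 6 − 17 = -11.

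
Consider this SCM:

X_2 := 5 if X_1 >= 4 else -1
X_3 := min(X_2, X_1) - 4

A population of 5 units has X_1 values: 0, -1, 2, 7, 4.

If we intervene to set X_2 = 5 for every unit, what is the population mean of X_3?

Under do(X_2=5), X_2's equation is replaced by X_2=5 for every unit. Per-unit X_3: -4, -5, -2, 1, 0. Mean = -2.

-2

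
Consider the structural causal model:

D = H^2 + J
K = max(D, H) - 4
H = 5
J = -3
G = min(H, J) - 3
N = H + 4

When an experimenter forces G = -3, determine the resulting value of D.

do(G=-3) replaces the equation G = min(H, J) - 3 with the constant G = -3.
D is not downstream of the intervention, so its value is determined by the original equations.
D = H^2 + J  [with H=5, J=-3]  = 22

22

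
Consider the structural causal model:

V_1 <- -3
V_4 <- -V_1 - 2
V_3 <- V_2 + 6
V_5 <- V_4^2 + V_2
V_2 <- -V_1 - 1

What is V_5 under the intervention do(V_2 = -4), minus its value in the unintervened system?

do(V_2=-4) replaces the equation V_2 <- -V_1 - 1 with the constant V_2 = -4.
V_4 = -V_1 - 2  [with V_1=-3]  = 1
V_5 = V_4^2 + V_2  [with V_4=1, V_2=-4]  = -3
Without intervention: V_2 = -V_1 - 1  [with V_1=-3]  = 2; V_4 = -V_1 - 2  [with V_1=-3]  = 1; V_5 = V_4^2 + V_2  [with V_4=1, V_2=2]  = 3.
Change = -3 − 3 = -6.

-6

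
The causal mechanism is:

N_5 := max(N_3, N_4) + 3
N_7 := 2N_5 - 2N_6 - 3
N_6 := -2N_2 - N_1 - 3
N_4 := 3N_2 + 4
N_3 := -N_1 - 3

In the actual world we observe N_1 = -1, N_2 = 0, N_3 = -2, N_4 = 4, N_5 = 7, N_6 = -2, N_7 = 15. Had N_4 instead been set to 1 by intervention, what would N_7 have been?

9

The intervention breaks the incoming arrows to N_4: N_4 := 3N_2 + 4 no longer applies, and N_4 = 1.
N_3 = -N_1 - 3  [with N_1=-1]  = -2
N_5 = max(N_3, N_4) + 3  [with N_3=-2, N_4=1]  = 4
N_6 = -2N_2 - N_1 - 3  [with N_2=0, N_1=-1]  = -2
N_7 = 2N_5 - 2N_6 - 3  [with N_5=4, N_6=-2]  = 9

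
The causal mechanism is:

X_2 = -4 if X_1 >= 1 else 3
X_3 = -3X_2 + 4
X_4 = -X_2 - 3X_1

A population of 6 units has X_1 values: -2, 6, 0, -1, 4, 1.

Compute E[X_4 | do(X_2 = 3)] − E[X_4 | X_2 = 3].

Every unit gets X_2=3 under the intervention. X_4 values become 3, -21, -3, 0, -15, -6; E[X_4|do(X_2=3)] = -7.
E[X_4|X_2=3] averages over only the 3 units with X_2=3 (X_1 = -2, 0, -1): X_4 = 3, -3, 0, mean 0.
Difference = -7 − 0 = -7.

-7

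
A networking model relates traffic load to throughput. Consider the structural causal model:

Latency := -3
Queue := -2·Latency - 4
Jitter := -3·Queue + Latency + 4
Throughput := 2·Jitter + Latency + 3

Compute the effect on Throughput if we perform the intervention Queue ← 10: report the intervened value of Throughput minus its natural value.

-48

Under do(Queue=10), the mechanism Queue := -2·Latency - 4 is discarded; Queue is fixed at 10.
Jitter = -3·Queue + Latency + 4  [with Queue=10, Latency=-3]  = -29
Throughput = 2·Jitter + Latency + 3  [with Jitter=-29, Latency=-3]  = -58
Without intervention: Queue = -2·Latency - 4  [with Latency=-3]  = 2; Jitter = -3·Queue + Latency + 4  [with Queue=2, Latency=-3]  = -5; Throughput = 2·Jitter + Latency + 3  [with Jitter=-5, Latency=-3]  = -10.
Change = -58 − (-10) = -48.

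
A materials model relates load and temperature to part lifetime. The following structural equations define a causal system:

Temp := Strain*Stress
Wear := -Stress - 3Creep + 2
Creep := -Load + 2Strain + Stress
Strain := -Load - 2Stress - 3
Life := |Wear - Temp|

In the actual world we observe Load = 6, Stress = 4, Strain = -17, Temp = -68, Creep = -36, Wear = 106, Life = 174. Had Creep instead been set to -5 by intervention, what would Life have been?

81

Under do(Creep=-5), the mechanism Creep := -Load + 2Strain + Stress is discarded; Creep is fixed at -5.
Strain = -Load - 2Stress - 3  [with Load=6, Stress=4]  = -17
Temp = Strain*Stress  [with Strain=-17, Stress=4]  = -68
Wear = -Stress - 3Creep + 2  [with Stress=4, Creep=-5]  = 13
Life = |Wear - Temp|  [with Wear=13, Temp=-68]  = 81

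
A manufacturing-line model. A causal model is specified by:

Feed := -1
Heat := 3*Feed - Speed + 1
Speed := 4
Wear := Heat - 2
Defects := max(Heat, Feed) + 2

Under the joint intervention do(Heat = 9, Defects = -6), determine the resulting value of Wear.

7

The joint intervention fixes Heat = 9, Defects = -6, removing each variable's own equation.
Wear = Heat - 2  [with Heat=9]  = 7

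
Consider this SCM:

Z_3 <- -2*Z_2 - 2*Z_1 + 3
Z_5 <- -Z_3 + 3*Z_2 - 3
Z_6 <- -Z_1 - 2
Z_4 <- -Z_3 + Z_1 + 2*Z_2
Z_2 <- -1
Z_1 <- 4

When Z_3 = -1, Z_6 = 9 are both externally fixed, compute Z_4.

Setting Z_3 = -1, Z_6 = 9 by intervention discards those variables' equations.
Z_4 = -Z_3 + Z_1 + 2*Z_2  [with Z_3=-1, Z_1=4, Z_2=-1]  = 3

3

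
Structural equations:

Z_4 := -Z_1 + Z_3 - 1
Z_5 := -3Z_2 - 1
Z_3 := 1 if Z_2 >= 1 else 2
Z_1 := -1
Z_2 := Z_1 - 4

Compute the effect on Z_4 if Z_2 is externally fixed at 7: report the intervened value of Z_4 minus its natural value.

-1

Under do(Z_2=7), the mechanism Z_2 := Z_1 - 4 is discarded; Z_2 is fixed at 7.
Z_3 = 1 if Z_2 >= 1 else 2  [with Z_2=7]  = 1
Z_4 = -Z_1 + Z_3 - 1  [with Z_1=-1, Z_3=1]  = 1
Without intervention: Z_2 = Z_1 - 4  [with Z_1=-1]  = -5; Z_3 = 1 if Z_2 >= 1 else 2  [with Z_2=-5]  = 2; Z_4 = -Z_1 + Z_3 - 1  [with Z_1=-1, Z_3=2]  = 2.
Change = 1 − 2 = -1.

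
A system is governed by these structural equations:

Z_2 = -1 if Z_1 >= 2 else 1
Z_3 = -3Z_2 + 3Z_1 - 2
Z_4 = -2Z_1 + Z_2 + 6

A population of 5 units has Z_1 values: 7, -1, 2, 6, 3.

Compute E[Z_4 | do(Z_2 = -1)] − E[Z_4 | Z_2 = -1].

do(Z_2=-1) breaks Z_2's dependence on Z_1. With Z_2=-1 fixed, Z_4 across the units is -9, 7, 1, -7, -1, mean -1.8.
Observing Z_2=-1 restricts to units where Z_2's equation naturally yields -1: Z_1 ∈ {7, 2, 6, 3}. In that subpopulation Z_4 = -9, 1, -7, -1, mean -4.
Difference = -1.8 − (-4) = 2.2.

2.2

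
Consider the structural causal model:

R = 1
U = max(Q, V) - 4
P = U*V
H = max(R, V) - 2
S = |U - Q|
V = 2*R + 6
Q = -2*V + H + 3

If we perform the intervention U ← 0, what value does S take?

7

Under do(U=0), the mechanism U = max(Q, V) - 4 is discarded; U is fixed at 0.
V = 2*R + 6  [with R=1]  = 8
H = max(R, V) - 2  [with R=1, V=8]  = 6
Q = -2*V + H + 3  [with V=8, H=6]  = -7
S = |U - Q|  [with U=0, Q=-7]  = 7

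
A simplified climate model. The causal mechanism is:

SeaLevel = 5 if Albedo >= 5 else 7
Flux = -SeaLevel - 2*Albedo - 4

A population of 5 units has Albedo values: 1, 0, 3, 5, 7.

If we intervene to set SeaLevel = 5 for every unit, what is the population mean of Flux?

-15.4

The intervention sets SeaLevel=5 in all 5 units regardless of Albedo. Recomputing Flux per unit gives -11, -9, -15, -19, -23; average -15.4.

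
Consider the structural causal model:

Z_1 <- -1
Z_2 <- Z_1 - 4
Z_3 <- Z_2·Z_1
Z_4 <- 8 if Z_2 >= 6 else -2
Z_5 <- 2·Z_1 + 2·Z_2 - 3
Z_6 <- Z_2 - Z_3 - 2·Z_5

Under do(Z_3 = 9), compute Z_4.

The intervention breaks the incoming arrows to Z_3: Z_3 <- Z_2·Z_1 no longer applies, and Z_3 = 9.
Z_4 is not downstream of the intervention, so its value is determined by the original equations.
Z_2 = Z_1 - 4  [with Z_1=-1]  = -5
Z_4 = 8 if Z_2 >= 6 else -2  [with Z_2=-5]  = -2

-2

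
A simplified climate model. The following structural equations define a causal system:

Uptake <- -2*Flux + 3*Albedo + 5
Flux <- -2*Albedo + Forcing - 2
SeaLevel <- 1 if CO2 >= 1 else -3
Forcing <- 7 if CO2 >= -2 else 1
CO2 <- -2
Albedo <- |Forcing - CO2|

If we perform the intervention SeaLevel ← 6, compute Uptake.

58

Under do(SeaLevel=6), the mechanism SeaLevel <- 1 if CO2 >= 1 else -3 is discarded; SeaLevel is fixed at 6.
Since Uptake is not a descendant of the intervened variable, it is unaffected.
Forcing = 7 if CO2 >= -2 else 1  [with CO2=-2]  = 7
Albedo = |Forcing - CO2|  [with Forcing=7, CO2=-2]  = 9
Flux = -2*Albedo + Forcing - 2  [with Albedo=9, Forcing=7]  = -13
Uptake = -2*Flux + 3*Albedo + 5  [with Flux=-13, Albedo=9]  = 58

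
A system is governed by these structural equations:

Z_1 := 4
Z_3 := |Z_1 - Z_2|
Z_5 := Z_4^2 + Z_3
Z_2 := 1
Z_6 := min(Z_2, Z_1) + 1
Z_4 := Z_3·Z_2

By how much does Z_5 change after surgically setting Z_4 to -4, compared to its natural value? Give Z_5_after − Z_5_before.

7

Intervening sets Z_4 = -4 and removes its equation (Z_4 := Z_3·Z_2).
Z_3 = |Z_1 - Z_2|  [with Z_1=4, Z_2=1]  = 3
Z_5 = Z_4^2 + Z_3  [with Z_4=-4, Z_3=3]  = 19
Without intervention: Z_3 = |Z_1 - Z_2|  [with Z_1=4, Z_2=1]  = 3; Z_4 = Z_3·Z_2  [with Z_3=3, Z_2=1]  = 3; Z_5 = Z_4^2 + Z_3  [with Z_4=3, Z_3=3]  = 12.
Change = 19 − 12 = 7.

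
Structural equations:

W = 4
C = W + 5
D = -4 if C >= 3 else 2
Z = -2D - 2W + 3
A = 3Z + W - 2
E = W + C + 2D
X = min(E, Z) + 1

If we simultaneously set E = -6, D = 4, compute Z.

Under do(E = -6, D = 4), each intervened variable's structural equation is replaced by its fixed value.
Z = -2D - 2W + 3  [with D=4, W=4]  = -13

-13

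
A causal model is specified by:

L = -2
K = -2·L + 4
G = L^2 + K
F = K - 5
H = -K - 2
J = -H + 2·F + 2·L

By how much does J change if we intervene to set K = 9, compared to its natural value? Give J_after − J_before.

Under do(K=9), the mechanism K = -2·L + 4 is discarded; K is fixed at 9.
F = K - 5  [with K=9]  = 4
H = -K - 2  [with K=9]  = -11
J = -H + 2·F + 2·L  [with H=-11, F=4, L=-2]  = 15
Without intervention: K = -2·L + 4  [with L=-2]  = 8; F = K - 5  [with K=8]  = 3; H = -K - 2  [with K=8]  = -10; J = -H + 2·F + 2·L  [with H=-10, F=3, L=-2]  = 12.
Change = 15 − 12 = 3.

3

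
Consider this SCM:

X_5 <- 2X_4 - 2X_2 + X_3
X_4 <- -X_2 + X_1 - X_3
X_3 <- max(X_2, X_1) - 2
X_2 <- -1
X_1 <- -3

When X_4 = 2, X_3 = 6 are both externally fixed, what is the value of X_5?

12

The joint intervention fixes X_4 = 2, X_3 = 6, removing each variable's own equation.
X_5 = 2X_4 - 2X_2 + X_3  [with X_4=2, X_2=-1, X_3=6]  = 12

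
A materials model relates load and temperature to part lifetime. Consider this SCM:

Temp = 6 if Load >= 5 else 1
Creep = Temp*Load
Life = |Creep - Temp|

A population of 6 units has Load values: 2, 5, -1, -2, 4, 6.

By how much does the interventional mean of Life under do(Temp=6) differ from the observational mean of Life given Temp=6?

-9

Every unit gets Temp=6 under the intervention. Life values become 6, 24, 12, 18, 18, 30; E[Life|do(Temp=6)] = 18.
E[Life|Temp=6] averages over only the 2 units with Temp=6 (Load = 5, 6): Life = 24, 30, mean 27.
Difference = 18 − 27 = -9.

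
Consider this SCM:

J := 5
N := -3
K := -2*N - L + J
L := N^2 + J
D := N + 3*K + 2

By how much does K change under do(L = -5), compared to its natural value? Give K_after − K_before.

19

The intervention breaks the incoming arrows to L: L := N^2 + J no longer applies, and L = -5.
K = -2*N - L + J  [with N=-3, L=-5, J=5]  = 16
Without intervention: L = N^2 + J  [with N=-3, J=5]  = 14; K = -2*N - L + J  [with N=-3, L=14, J=5]  = -3.
Change = 16 − (-3) = 19.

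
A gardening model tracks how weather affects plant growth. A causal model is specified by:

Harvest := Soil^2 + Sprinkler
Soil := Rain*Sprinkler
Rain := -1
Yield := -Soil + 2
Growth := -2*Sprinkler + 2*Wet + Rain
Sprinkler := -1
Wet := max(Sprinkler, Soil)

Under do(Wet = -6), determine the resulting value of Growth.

-11

Intervening sets Wet = -6 and removes its equation (Wet := max(Sprinkler, Soil)).
Growth = -2*Sprinkler + 2*Wet + Rain  [with Sprinkler=-1, Wet=-6, Rain=-1]  = -11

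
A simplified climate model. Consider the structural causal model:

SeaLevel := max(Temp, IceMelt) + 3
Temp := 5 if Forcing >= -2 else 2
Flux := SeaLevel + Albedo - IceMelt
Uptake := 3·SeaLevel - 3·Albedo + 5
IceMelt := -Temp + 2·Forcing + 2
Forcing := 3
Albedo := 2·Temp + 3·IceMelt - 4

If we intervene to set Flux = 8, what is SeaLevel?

8

do(Flux=8) replaces the equation Flux := SeaLevel + Albedo - IceMelt with the constant Flux = 8.
Since SeaLevel is not a descendant of the intervened variable, it is unaffected.
Temp = 5 if Forcing >= -2 else 2  [with Forcing=3]  = 5
IceMelt = -Temp + 2·Forcing + 2  [with Temp=5, Forcing=3]  = 3
SeaLevel = max(Temp, IceMelt) + 3  [with Temp=5, IceMelt=3]  = 8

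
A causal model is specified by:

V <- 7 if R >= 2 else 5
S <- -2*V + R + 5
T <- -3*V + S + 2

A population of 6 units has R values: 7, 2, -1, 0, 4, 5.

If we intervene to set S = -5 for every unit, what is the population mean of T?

-22

Every unit gets S=-5 under the intervention. T values become -24, -24, -18, -18, -24, -24; E[T|do(S=-5)] = -22.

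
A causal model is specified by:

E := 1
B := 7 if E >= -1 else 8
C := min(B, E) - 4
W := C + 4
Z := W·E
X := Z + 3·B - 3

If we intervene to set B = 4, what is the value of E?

Under do(B=4), the mechanism B := 7 if E >= -1 else 8 is discarded; B is fixed at 4.
E is not downstream of the intervention, so its value is determined by the original equations.

1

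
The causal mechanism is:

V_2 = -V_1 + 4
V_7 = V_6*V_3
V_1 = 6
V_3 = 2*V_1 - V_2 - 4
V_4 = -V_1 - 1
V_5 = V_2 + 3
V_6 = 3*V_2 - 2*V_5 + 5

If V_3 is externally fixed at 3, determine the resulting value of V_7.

-9

The intervention breaks the incoming arrows to V_3: V_3 = 2*V_1 - V_2 - 4 no longer applies, and V_3 = 3.
V_2 = -V_1 + 4  [with V_1=6]  = -2
V_5 = V_2 + 3  [with V_2=-2]  = 1
V_6 = 3*V_2 - 2*V_5 + 5  [with V_2=-2, V_5=1]  = -3
V_7 = V_6*V_3  [with V_6=-3, V_3=3]  = -9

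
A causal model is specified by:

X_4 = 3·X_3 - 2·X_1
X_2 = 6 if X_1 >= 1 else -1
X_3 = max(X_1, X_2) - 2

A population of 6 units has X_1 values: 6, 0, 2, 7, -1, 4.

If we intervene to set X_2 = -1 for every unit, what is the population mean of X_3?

Every unit gets X_2=-1 under the intervention. X_3 values become 4, -2, 0, 5, -3, 2; E[X_3|do(X_2=-1)] = 1.

1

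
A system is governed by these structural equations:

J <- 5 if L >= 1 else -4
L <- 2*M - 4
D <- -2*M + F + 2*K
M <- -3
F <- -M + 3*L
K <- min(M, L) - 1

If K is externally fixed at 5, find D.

do(K=5) replaces the equation K <- min(M, L) - 1 with the constant K = 5.
L = 2*M - 4  [with M=-3]  = -10
F = -M + 3*L  [with M=-3, L=-10]  = -27
D = -2*M + F + 2*K  [with M=-3, F=-27, K=5]  = -11

-11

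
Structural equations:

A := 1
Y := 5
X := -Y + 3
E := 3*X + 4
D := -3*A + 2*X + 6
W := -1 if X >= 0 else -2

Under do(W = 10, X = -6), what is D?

Under do(W = 10, X = -6), each intervened variable's structural equation is replaced by its fixed value.
D = -3*A + 2*X + 6  [with A=1, X=-6]  = -9

-9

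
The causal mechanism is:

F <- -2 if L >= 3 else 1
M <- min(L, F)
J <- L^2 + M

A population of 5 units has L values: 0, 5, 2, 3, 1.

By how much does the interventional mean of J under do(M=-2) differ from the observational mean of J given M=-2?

-9.2

do(M=-2) breaks M's dependence on L. With M=-2 fixed, J across the units is -2, 23, 2, 7, -1, mean 5.8.
E[J|M=-2] averages over only the 2 units with M=-2 (L = 5, 3): J = 23, 7, mean 15.
Difference = 5.8 − 15 = -9.2.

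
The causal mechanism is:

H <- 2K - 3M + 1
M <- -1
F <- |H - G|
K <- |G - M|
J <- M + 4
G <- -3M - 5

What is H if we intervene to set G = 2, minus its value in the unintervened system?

Under do(G=2), the mechanism G <- -3M - 5 is discarded; G is fixed at 2.
K = |G - M|  [with G=2, M=-1]  = 3
H = 2K - 3M + 1  [with K=3, M=-1]  = 10
Without intervention: G = -3M - 5  [with M=-1]  = -2; K = |G - M|  [with G=-2, M=-1]  = 1; H = 2K - 3M + 1  [with K=1, M=-1]  = 6.
Change = 10 − 6 = 4.

4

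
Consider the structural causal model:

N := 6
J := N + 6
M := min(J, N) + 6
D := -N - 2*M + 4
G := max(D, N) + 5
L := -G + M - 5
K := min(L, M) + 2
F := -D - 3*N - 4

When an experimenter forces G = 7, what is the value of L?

0

The intervention breaks the incoming arrows to G: G := max(D, N) + 5 no longer applies, and G = 7.
J = N + 6  [with N=6]  = 12
M = min(J, N) + 6  [with J=12, N=6]  = 12
L = -G + M - 5  [with G=7, M=12]  = 0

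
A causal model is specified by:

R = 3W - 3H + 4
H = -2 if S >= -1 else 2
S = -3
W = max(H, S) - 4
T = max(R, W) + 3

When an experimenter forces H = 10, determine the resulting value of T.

do(H=10) replaces the equation H = -2 if S >= -1 else 2 with the constant H = 10.
W = max(H, S) - 4  [with H=10, S=-3]  = 6
R = 3W - 3H + 4  [with W=6, H=10]  = -8
T = max(R, W) + 3  [with R=-8, W=6]  = 9

9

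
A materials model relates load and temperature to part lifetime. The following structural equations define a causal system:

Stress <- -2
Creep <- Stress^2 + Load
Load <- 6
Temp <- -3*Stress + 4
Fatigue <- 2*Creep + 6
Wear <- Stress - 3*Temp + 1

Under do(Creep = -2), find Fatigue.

Under do(Creep=-2), the mechanism Creep <- Stress^2 + Load is discarded; Creep is fixed at -2.
Fatigue = 2*Creep + 6  [with Creep=-2]  = 2

2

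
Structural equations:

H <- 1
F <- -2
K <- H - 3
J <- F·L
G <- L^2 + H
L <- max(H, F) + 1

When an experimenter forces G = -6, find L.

do(G=-6) replaces the equation G <- L^2 + H with the constant G = -6.
L is not downstream of the intervention, so its value is determined by the original equations.
L = max(H, F) + 1  [with H=1, F=-2]  = 2

2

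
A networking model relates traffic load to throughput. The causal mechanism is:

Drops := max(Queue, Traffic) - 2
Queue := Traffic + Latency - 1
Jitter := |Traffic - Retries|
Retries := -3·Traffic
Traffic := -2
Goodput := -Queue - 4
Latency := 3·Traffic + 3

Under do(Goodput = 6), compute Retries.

6

The intervention breaks the incoming arrows to Goodput: Goodput := -Queue - 4 no longer applies, and Goodput = 6.
Retries is not downstream of the intervention, so its value is determined by the original equations.
Retries = -3·Traffic  [with Traffic=-2]  = 6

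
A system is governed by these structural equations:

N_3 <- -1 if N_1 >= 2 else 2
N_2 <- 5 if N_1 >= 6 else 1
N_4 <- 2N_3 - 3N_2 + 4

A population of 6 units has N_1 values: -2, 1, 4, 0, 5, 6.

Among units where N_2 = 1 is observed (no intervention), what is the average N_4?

2.6

E[N_4|N_2=1] averages over only the 5 units with N_2=1 (N_1 = -2, 1, 4, 0, 5): N_4 = 5, 5, -1, 5, -1, mean 2.6.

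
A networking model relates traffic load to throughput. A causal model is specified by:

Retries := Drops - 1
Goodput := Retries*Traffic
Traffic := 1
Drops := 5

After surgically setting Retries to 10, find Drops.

Under do(Retries=10), the mechanism Retries := Drops - 1 is discarded; Retries is fixed at 10.
Since Drops is not a descendant of the intervened variable, it is unaffected.

5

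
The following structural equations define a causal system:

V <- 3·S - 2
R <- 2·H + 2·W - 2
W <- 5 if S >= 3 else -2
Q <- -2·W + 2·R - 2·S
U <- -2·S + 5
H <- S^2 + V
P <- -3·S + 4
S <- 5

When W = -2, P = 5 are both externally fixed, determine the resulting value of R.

70

The joint intervention fixes W = -2, P = 5, removing each variable's own equation.
V = 3·S - 2  [with S=5]  = 13
H = S^2 + V  [with S=5, V=13]  = 38
R = 2·H + 2·W - 2  [with H=38, W=-2]  = 70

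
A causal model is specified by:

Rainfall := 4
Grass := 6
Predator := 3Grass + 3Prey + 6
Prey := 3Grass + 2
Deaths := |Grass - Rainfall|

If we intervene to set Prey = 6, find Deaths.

do(Prey=6) replaces the equation Prey := 3Grass + 2 with the constant Prey = 6.
Deaths is not downstream of the intervention, so its value is determined by the original equations.
Deaths = |Grass - Rainfall|  [with Grass=6, Rainfall=4]  = 2

2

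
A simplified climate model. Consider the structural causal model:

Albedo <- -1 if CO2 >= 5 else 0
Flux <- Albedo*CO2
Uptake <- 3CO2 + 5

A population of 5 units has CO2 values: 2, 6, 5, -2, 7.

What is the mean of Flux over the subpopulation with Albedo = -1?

-6

Conditioning on Albedo=-1 selects the 3 unit(s) with CO2 ∈ {6, 5, 7}. Their Flux values: -6, -5, -7. Mean = -6.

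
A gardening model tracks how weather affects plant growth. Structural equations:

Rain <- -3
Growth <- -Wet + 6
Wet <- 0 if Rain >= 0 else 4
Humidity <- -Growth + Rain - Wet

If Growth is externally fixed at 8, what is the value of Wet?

4

Under do(Growth=8), the mechanism Growth <- -Wet + 6 is discarded; Growth is fixed at 8.
Since Wet is not a descendant of the intervened variable, it is unaffected.
Wet = 0 if Rain >= 0 else 4  [with Rain=-3]  = 4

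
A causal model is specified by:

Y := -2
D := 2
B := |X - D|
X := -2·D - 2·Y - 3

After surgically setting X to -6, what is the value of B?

The intervention breaks the incoming arrows to X: X := -2·D - 2·Y - 3 no longer applies, and X = -6.
B = |X - D|  [with X=-6, D=2]  = 8

8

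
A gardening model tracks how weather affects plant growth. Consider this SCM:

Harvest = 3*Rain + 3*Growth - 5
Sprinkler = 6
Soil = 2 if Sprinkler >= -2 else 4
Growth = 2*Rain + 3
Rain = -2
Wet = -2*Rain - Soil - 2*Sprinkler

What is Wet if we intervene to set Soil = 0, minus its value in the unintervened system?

The intervention breaks the incoming arrows to Soil: Soil = 2 if Sprinkler >= -2 else 4 no longer applies, and Soil = 0.
Wet = -2*Rain - Soil - 2*Sprinkler  [with Rain=-2, Soil=0, Sprinkler=6]  = -8
Without intervention: Soil = 2 if Sprinkler >= -2 else 4  [with Sprinkler=6]  = 2; Wet = -2*Rain - Soil - 2*Sprinkler  [with Rain=-2, Soil=2, Sprinkler=6]  = -10.
Change = -8 − (-10) = 2.

2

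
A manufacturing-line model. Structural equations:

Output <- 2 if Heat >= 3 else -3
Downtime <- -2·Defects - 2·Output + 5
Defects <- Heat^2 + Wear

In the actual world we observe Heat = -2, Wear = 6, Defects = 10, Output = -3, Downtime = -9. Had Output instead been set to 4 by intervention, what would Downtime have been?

Intervening sets Output = 4 and removes its equation (Output <- 2 if Heat >= 3 else -3).
Defects = Heat^2 + Wear  [with Heat=-2, Wear=6]  = 10
Downtime = -2·Defects - 2·Output + 5  [with Defects=10, Output=4]  = -23

-23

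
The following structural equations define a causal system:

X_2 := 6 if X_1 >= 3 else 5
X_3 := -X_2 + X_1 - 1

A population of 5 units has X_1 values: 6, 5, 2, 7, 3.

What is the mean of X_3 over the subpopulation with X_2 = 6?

-1.75

E[X_3|X_2=6] averages over only the 4 units with X_2=6 (X_1 = 6, 5, 7, 3): X_3 = -1, -2, 0, -4, mean -1.75.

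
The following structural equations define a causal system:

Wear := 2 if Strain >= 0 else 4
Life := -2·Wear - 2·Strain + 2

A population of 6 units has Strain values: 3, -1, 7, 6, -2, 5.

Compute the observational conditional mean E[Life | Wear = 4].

-3

Conditioning on Wear=4 selects the 2 unit(s) with Strain ∈ {-1, -2}. Their Life values: -4, -2. Mean = -3.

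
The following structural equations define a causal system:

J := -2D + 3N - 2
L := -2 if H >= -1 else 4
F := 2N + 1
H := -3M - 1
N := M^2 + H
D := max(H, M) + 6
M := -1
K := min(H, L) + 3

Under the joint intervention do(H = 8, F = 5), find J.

-3

Under do(H = 8, F = 5), each intervened variable's structural equation is replaced by its fixed value.
D = max(H, M) + 6  [with H=8, M=-1]  = 14
N = M^2 + H  [with M=-1, H=8]  = 9
J = -2D + 3N - 2  [with D=14, N=9]  = -3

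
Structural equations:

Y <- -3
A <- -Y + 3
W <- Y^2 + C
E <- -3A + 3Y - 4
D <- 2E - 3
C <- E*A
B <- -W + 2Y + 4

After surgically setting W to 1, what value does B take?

The intervention breaks the incoming arrows to W: W <- Y^2 + C no longer applies, and W = 1.
B = -W + 2Y + 4  [with W=1, Y=-3]  = -3

-3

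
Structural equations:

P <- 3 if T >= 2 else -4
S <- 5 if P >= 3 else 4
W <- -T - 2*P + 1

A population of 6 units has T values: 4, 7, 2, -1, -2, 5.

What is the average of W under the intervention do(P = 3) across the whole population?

-7.5

Every unit gets P=3 under the intervention. W values become -9, -12, -7, -4, -3, -10; E[W|do(P=3)] = -7.5.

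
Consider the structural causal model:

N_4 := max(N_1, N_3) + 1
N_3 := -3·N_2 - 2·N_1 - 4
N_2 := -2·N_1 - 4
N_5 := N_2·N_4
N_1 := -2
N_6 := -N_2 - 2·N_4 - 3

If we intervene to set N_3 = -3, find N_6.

-1

The intervention breaks the incoming arrows to N_3: N_3 := -3·N_2 - 2·N_1 - 4 no longer applies, and N_3 = -3.
N_2 = -2·N_1 - 4  [with N_1=-2]  = 0
N_4 = max(N_1, N_3) + 1  [with N_1=-2, N_3=-3]  = -1
N_6 = -N_2 - 2·N_4 - 3  [with N_2=0, N_4=-1]  = -1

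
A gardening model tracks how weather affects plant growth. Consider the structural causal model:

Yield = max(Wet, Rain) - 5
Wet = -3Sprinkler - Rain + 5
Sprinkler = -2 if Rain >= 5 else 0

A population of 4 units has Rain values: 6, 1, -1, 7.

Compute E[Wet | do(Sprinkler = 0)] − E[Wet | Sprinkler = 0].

-3.25

The intervention sets Sprinkler=0 in all 4 units regardless of Rain. Recomputing Wet per unit gives -1, 4, 6, -2; average 1.75.
Conditioning on Sprinkler=0 selects the 2 unit(s) with Rain ∈ {1, -1}. Their Wet values: 4, 6. Mean = 5.
Difference = 1.75 − 5 = -3.25.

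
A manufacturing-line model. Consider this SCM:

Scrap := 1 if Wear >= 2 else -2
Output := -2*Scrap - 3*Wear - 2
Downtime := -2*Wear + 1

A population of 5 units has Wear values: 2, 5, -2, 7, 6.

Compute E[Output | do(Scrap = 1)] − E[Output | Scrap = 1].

The intervention sets Scrap=1 in all 5 units regardless of Wear. Recomputing Output per unit gives -10, -19, 2, -25, -22; average -14.8.
E[Output|Scrap=1] averages over only the 4 units with Scrap=1 (Wear = 2, 5, 7, 6): Output = -10, -19, -25, -22, mean -19.
Difference = -14.8 − (-19) = 4.2.

4.2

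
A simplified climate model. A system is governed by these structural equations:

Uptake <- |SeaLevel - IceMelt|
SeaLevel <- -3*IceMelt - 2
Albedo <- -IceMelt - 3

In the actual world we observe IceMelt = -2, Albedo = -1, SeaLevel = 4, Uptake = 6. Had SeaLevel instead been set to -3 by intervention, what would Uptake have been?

1

The intervention breaks the incoming arrows to SeaLevel: SeaLevel <- -3*IceMelt - 2 no longer applies, and SeaLevel = -3.
Uptake = |SeaLevel - IceMelt|  [with SeaLevel=-3, IceMelt=-2]  = 1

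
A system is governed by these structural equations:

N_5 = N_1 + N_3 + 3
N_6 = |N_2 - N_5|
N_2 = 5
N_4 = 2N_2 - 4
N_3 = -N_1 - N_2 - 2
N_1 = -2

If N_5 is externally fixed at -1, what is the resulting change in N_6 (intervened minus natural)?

The intervention breaks the incoming arrows to N_5: N_5 = N_1 + N_3 + 3 no longer applies, and N_5 = -1.
N_6 = |N_2 - N_5|  [with N_2=5, N_5=-1]  = 6
Without intervention: N_3 = -N_1 - N_2 - 2  [with N_1=-2, N_2=5]  = -5; N_5 = N_1 + N_3 + 3  [with N_1=-2, N_3=-5]  = -4; N_6 = |N_2 - N_5|  [with N_2=5, N_5=-4]  = 9.
Change = 6 − 9 = -3.

-3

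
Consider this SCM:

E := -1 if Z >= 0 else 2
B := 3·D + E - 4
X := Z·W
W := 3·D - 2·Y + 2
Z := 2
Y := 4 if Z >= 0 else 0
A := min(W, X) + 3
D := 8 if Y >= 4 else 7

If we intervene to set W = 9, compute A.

do(W=9) replaces the equation W := 3·D - 2·Y + 2 with the constant W = 9.
X = Z·W  [with Z=2, W=9]  = 18
A = min(W, X) + 3  [with W=9, X=18]  = 12

12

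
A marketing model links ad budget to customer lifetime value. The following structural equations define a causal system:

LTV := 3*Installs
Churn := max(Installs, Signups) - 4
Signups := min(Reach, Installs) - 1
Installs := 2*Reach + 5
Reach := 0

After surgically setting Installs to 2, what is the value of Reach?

0

Under do(Installs=2), the mechanism Installs := 2*Reach + 5 is discarded; Installs is fixed at 2.
Reach is not downstream of the intervention, so its value is determined by the original equations.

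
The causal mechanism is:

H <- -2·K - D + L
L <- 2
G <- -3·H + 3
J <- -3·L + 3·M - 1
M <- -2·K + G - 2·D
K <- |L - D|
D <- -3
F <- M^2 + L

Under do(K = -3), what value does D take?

Under do(K=-3), the mechanism K <- |L - D| is discarded; K is fixed at -3.
Since D is not a descendant of the intervened variable, it is unaffected.

-3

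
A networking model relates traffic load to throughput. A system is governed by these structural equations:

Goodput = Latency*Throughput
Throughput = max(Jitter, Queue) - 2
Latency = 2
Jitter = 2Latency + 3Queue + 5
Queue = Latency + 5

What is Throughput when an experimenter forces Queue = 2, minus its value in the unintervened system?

Under do(Queue=2), the mechanism Queue = Latency + 5 is discarded; Queue is fixed at 2.
Jitter = 2Latency + 3Queue + 5  [with Latency=2, Queue=2]  = 15
Throughput = max(Jitter, Queue) - 2  [with Jitter=15, Queue=2]  = 13
Without intervention: Queue = Latency + 5  [with Latency=2]  = 7; Jitter = 2Latency + 3Queue + 5  [with Latency=2, Queue=7]  = 30; Throughput = max(Jitter, Queue) - 2  [with Jitter=30, Queue=7]  = 28.
Change = 13 − 28 = -15.

-15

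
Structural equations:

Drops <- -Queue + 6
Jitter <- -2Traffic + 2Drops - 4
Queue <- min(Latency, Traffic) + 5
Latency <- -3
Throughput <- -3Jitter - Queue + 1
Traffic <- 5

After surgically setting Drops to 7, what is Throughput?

-1

Under do(Drops=7), the mechanism Drops <- -Queue + 6 is discarded; Drops is fixed at 7.
Queue = min(Latency, Traffic) + 5  [with Latency=-3, Traffic=5]  = 2
Jitter = -2Traffic + 2Drops - 4  [with Traffic=5, Drops=7]  = 0
Throughput = -3Jitter - Queue + 1  [with Jitter=0, Queue=2]  = -1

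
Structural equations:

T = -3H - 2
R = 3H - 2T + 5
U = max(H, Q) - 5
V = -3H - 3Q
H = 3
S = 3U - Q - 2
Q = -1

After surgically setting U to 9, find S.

The intervention breaks the incoming arrows to U: U = max(H, Q) - 5 no longer applies, and U = 9.
S = 3U - Q - 2  [with U=9, Q=-1]  = 26

26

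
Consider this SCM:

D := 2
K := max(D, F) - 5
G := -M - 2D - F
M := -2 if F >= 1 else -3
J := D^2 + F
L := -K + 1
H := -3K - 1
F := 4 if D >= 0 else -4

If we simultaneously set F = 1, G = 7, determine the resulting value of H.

8

Under do(F = 1, G = 7), each intervened variable's structural equation is replaced by its fixed value.
K = max(D, F) - 5  [with D=2, F=1]  = -3
H = -3K - 1  [with K=-3]  = 8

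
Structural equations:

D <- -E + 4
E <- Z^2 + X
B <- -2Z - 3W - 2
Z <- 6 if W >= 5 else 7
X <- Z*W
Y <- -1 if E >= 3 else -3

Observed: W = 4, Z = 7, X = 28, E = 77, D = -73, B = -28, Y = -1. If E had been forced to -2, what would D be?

Intervening sets E = -2 and removes its equation (E <- Z^2 + X).
D = -E + 4  [with E=-2]  = 6

6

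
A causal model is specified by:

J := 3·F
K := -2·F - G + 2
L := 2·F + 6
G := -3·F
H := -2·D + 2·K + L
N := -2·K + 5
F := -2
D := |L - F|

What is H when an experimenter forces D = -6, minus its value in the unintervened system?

20

Under do(D=-6), the mechanism D := |L - F| is discarded; D is fixed at -6.
G = -3·F  [with F=-2]  = 6
L = 2·F + 6  [with F=-2]  = 2
K = -2·F - G + 2  [with F=-2, G=6]  = 0
H = -2·D + 2·K + L  [with D=-6, K=0, L=2]  = 14
Without intervention: G = -3·F  [with F=-2]  = 6; L = 2·F + 6  [with F=-2]  = 2; D = |L - F|  [with L=2, F=-2]  = 4; K = -2·F - G + 2  [with F=-2, G=6]  = 0; H = -2·D + 2·K + L  [with D=4, K=0, L=2]  = -6.
Change = 14 − (-6) = 20.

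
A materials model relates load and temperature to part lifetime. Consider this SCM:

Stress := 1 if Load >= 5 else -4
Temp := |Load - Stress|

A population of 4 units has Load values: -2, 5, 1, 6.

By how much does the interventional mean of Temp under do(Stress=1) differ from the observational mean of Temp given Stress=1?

-1.5

Under do(Stress=1), Stress's equation is replaced by Stress=1 for every unit. Per-unit Temp: 3, 4, 0, 5. Mean = 3.
Conditioning on Stress=1 selects the 2 unit(s) with Load ∈ {5, 6}. Their Temp values: 4, 5. Mean = 4.5.
Difference = 3 − 4.5 = -1.5.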